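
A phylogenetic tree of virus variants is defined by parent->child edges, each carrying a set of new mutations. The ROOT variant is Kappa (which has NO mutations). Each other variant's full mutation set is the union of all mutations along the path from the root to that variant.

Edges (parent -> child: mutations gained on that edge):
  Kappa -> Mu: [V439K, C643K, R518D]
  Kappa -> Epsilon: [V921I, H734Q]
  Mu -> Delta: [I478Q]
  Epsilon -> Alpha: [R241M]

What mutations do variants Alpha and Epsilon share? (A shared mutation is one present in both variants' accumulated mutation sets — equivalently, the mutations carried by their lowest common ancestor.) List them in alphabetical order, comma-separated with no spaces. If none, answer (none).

Accumulating mutations along path to Alpha:
  At Kappa: gained [] -> total []
  At Epsilon: gained ['V921I', 'H734Q'] -> total ['H734Q', 'V921I']
  At Alpha: gained ['R241M'] -> total ['H734Q', 'R241M', 'V921I']
Mutations(Alpha) = ['H734Q', 'R241M', 'V921I']
Accumulating mutations along path to Epsilon:
  At Kappa: gained [] -> total []
  At Epsilon: gained ['V921I', 'H734Q'] -> total ['H734Q', 'V921I']
Mutations(Epsilon) = ['H734Q', 'V921I']
Intersection: ['H734Q', 'R241M', 'V921I'] ∩ ['H734Q', 'V921I'] = ['H734Q', 'V921I']

Answer: H734Q,V921I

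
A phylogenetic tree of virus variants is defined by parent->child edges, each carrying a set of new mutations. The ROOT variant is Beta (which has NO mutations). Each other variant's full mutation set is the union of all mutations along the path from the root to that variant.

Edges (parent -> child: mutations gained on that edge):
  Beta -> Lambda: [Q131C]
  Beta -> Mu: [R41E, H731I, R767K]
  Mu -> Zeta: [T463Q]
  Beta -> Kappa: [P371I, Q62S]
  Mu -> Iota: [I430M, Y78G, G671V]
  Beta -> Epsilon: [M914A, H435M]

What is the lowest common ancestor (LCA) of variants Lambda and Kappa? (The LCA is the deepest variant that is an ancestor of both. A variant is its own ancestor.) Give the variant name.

Answer: Beta

Derivation:
Path from root to Lambda: Beta -> Lambda
  ancestors of Lambda: {Beta, Lambda}
Path from root to Kappa: Beta -> Kappa
  ancestors of Kappa: {Beta, Kappa}
Common ancestors: {Beta}
Walk up from Kappa: Kappa (not in ancestors of Lambda), Beta (in ancestors of Lambda)
Deepest common ancestor (LCA) = Beta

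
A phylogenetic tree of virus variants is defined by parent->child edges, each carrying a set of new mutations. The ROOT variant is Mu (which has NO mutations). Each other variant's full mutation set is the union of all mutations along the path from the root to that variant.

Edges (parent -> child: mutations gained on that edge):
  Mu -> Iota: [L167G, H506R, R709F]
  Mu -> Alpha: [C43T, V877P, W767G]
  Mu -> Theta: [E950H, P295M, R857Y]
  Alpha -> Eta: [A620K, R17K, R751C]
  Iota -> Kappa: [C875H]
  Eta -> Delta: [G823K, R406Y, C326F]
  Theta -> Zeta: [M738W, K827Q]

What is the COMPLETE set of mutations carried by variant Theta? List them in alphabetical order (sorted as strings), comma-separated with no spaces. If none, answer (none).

Answer: E950H,P295M,R857Y

Derivation:
At Mu: gained [] -> total []
At Theta: gained ['E950H', 'P295M', 'R857Y'] -> total ['E950H', 'P295M', 'R857Y']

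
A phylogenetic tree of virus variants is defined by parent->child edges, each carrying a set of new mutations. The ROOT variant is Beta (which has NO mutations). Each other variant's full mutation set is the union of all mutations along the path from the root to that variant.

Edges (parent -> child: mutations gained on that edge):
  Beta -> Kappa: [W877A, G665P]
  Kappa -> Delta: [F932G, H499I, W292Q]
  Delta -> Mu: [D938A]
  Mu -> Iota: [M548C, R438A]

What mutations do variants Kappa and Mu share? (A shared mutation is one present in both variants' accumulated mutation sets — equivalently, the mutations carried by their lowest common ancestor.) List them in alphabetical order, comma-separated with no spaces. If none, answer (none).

Accumulating mutations along path to Kappa:
  At Beta: gained [] -> total []
  At Kappa: gained ['W877A', 'G665P'] -> total ['G665P', 'W877A']
Mutations(Kappa) = ['G665P', 'W877A']
Accumulating mutations along path to Mu:
  At Beta: gained [] -> total []
  At Kappa: gained ['W877A', 'G665P'] -> total ['G665P', 'W877A']
  At Delta: gained ['F932G', 'H499I', 'W292Q'] -> total ['F932G', 'G665P', 'H499I', 'W292Q', 'W877A']
  At Mu: gained ['D938A'] -> total ['D938A', 'F932G', 'G665P', 'H499I', 'W292Q', 'W877A']
Mutations(Mu) = ['D938A', 'F932G', 'G665P', 'H499I', 'W292Q', 'W877A']
Intersection: ['G665P', 'W877A'] ∩ ['D938A', 'F932G', 'G665P', 'H499I', 'W292Q', 'W877A'] = ['G665P', 'W877A']

Answer: G665P,W877A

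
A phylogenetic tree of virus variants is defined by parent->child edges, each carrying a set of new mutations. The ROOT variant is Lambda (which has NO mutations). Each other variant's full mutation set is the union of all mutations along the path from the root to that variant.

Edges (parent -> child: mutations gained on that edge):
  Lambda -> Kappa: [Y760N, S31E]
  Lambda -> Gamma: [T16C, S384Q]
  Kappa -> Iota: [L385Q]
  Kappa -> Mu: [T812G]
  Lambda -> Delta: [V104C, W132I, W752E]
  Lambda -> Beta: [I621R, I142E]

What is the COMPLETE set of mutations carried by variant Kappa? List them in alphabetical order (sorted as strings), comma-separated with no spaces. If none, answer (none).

Answer: S31E,Y760N

Derivation:
At Lambda: gained [] -> total []
At Kappa: gained ['Y760N', 'S31E'] -> total ['S31E', 'Y760N']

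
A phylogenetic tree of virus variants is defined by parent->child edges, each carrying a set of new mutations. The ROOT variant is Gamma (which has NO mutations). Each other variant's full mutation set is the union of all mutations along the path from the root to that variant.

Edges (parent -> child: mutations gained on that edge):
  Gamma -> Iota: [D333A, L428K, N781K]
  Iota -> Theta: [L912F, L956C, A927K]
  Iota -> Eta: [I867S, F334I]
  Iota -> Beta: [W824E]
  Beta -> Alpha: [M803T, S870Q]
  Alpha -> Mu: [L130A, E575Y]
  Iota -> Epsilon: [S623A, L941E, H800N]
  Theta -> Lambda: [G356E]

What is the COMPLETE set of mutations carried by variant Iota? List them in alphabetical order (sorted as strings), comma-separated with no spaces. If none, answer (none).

Answer: D333A,L428K,N781K

Derivation:
At Gamma: gained [] -> total []
At Iota: gained ['D333A', 'L428K', 'N781K'] -> total ['D333A', 'L428K', 'N781K']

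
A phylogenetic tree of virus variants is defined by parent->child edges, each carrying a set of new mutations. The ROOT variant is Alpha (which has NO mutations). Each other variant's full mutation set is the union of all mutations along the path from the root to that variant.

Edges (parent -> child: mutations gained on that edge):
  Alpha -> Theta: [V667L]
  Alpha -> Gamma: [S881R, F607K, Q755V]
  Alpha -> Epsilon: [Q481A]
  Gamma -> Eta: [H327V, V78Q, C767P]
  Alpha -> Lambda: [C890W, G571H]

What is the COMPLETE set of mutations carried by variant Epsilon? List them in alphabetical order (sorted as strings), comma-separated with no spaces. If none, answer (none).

At Alpha: gained [] -> total []
At Epsilon: gained ['Q481A'] -> total ['Q481A']

Answer: Q481A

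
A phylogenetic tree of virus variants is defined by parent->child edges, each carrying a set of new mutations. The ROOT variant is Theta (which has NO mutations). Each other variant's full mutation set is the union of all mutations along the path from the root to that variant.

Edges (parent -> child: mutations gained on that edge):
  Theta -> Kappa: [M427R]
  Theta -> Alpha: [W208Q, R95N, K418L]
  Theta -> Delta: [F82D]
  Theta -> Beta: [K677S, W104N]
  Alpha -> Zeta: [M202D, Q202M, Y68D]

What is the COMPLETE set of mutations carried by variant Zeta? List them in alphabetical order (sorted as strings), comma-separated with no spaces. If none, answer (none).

At Theta: gained [] -> total []
At Alpha: gained ['W208Q', 'R95N', 'K418L'] -> total ['K418L', 'R95N', 'W208Q']
At Zeta: gained ['M202D', 'Q202M', 'Y68D'] -> total ['K418L', 'M202D', 'Q202M', 'R95N', 'W208Q', 'Y68D']

Answer: K418L,M202D,Q202M,R95N,W208Q,Y68D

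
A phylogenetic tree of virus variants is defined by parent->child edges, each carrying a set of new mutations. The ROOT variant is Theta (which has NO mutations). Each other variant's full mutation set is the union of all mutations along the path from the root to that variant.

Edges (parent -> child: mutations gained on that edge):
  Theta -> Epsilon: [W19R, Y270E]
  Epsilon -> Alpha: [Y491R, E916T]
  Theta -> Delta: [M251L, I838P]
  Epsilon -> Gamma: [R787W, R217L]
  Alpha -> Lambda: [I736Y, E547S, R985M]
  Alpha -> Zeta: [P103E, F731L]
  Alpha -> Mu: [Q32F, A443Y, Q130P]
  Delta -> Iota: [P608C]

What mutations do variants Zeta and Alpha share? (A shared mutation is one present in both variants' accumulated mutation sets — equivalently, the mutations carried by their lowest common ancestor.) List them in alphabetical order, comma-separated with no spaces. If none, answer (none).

Answer: E916T,W19R,Y270E,Y491R

Derivation:
Accumulating mutations along path to Zeta:
  At Theta: gained [] -> total []
  At Epsilon: gained ['W19R', 'Y270E'] -> total ['W19R', 'Y270E']
  At Alpha: gained ['Y491R', 'E916T'] -> total ['E916T', 'W19R', 'Y270E', 'Y491R']
  At Zeta: gained ['P103E', 'F731L'] -> total ['E916T', 'F731L', 'P103E', 'W19R', 'Y270E', 'Y491R']
Mutations(Zeta) = ['E916T', 'F731L', 'P103E', 'W19R', 'Y270E', 'Y491R']
Accumulating mutations along path to Alpha:
  At Theta: gained [] -> total []
  At Epsilon: gained ['W19R', 'Y270E'] -> total ['W19R', 'Y270E']
  At Alpha: gained ['Y491R', 'E916T'] -> total ['E916T', 'W19R', 'Y270E', 'Y491R']
Mutations(Alpha) = ['E916T', 'W19R', 'Y270E', 'Y491R']
Intersection: ['E916T', 'F731L', 'P103E', 'W19R', 'Y270E', 'Y491R'] ∩ ['E916T', 'W19R', 'Y270E', 'Y491R'] = ['E916T', 'W19R', 'Y270E', 'Y491R']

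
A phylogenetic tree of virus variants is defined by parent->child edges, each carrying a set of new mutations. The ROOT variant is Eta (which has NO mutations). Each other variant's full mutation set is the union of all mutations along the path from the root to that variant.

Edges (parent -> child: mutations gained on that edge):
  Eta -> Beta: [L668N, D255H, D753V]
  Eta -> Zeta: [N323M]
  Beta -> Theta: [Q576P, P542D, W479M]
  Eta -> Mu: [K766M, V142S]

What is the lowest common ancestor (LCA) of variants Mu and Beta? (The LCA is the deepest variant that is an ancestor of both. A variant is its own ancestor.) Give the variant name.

Path from root to Mu: Eta -> Mu
  ancestors of Mu: {Eta, Mu}
Path from root to Beta: Eta -> Beta
  ancestors of Beta: {Eta, Beta}
Common ancestors: {Eta}
Walk up from Beta: Beta (not in ancestors of Mu), Eta (in ancestors of Mu)
Deepest common ancestor (LCA) = Eta

Answer: Eta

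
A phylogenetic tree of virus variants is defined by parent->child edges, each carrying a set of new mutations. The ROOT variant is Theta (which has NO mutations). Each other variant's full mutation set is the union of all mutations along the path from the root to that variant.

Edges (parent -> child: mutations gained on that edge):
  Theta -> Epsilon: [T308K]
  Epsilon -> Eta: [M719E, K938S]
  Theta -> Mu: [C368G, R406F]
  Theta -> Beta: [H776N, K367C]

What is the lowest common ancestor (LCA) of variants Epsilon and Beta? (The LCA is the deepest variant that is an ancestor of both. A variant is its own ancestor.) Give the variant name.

Answer: Theta

Derivation:
Path from root to Epsilon: Theta -> Epsilon
  ancestors of Epsilon: {Theta, Epsilon}
Path from root to Beta: Theta -> Beta
  ancestors of Beta: {Theta, Beta}
Common ancestors: {Theta}
Walk up from Beta: Beta (not in ancestors of Epsilon), Theta (in ancestors of Epsilon)
Deepest common ancestor (LCA) = Theta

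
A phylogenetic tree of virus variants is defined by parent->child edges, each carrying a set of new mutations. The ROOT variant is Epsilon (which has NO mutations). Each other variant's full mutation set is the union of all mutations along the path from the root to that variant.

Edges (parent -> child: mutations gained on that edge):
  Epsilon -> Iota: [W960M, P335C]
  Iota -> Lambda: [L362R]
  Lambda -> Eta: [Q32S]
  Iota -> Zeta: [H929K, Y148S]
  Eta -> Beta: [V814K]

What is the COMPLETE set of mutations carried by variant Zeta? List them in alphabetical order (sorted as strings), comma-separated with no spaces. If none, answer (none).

At Epsilon: gained [] -> total []
At Iota: gained ['W960M', 'P335C'] -> total ['P335C', 'W960M']
At Zeta: gained ['H929K', 'Y148S'] -> total ['H929K', 'P335C', 'W960M', 'Y148S']

Answer: H929K,P335C,W960M,Y148S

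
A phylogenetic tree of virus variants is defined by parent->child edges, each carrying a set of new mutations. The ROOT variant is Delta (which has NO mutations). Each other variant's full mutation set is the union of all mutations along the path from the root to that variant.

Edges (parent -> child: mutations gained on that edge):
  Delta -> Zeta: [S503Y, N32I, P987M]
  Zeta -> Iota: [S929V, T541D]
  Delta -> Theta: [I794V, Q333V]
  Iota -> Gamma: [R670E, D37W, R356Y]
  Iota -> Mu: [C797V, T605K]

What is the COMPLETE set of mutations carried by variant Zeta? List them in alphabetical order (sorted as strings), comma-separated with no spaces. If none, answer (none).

At Delta: gained [] -> total []
At Zeta: gained ['S503Y', 'N32I', 'P987M'] -> total ['N32I', 'P987M', 'S503Y']

Answer: N32I,P987M,S503Y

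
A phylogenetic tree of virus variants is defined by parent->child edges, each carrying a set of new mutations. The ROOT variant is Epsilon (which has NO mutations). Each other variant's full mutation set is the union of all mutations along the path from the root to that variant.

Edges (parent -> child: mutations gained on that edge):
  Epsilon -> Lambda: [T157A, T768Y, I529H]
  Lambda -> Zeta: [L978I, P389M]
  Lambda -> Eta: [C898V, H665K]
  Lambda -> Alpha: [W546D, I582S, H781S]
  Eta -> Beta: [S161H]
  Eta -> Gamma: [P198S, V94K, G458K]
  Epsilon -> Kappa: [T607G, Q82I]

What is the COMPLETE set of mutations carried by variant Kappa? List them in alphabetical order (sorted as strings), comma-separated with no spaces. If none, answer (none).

Answer: Q82I,T607G

Derivation:
At Epsilon: gained [] -> total []
At Kappa: gained ['T607G', 'Q82I'] -> total ['Q82I', 'T607G']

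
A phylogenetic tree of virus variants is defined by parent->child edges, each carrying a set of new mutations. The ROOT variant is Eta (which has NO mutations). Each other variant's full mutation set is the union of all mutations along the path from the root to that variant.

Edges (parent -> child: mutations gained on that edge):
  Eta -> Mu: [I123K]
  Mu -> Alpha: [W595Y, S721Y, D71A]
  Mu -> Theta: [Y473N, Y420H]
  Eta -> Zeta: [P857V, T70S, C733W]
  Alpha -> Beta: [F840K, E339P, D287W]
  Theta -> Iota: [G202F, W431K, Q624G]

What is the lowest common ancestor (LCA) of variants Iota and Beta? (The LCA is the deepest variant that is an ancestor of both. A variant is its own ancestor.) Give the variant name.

Path from root to Iota: Eta -> Mu -> Theta -> Iota
  ancestors of Iota: {Eta, Mu, Theta, Iota}
Path from root to Beta: Eta -> Mu -> Alpha -> Beta
  ancestors of Beta: {Eta, Mu, Alpha, Beta}
Common ancestors: {Eta, Mu}
Walk up from Beta: Beta (not in ancestors of Iota), Alpha (not in ancestors of Iota), Mu (in ancestors of Iota), Eta (in ancestors of Iota)
Deepest common ancestor (LCA) = Mu

Answer: Mu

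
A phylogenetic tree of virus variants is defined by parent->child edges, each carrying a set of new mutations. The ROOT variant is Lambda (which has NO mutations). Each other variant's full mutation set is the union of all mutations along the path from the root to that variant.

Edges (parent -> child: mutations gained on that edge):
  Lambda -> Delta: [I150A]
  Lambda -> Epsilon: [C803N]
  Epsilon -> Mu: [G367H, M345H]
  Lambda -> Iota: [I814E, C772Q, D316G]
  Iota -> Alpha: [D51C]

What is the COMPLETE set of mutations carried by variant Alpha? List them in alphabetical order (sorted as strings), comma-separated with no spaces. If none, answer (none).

Answer: C772Q,D316G,D51C,I814E

Derivation:
At Lambda: gained [] -> total []
At Iota: gained ['I814E', 'C772Q', 'D316G'] -> total ['C772Q', 'D316G', 'I814E']
At Alpha: gained ['D51C'] -> total ['C772Q', 'D316G', 'D51C', 'I814E']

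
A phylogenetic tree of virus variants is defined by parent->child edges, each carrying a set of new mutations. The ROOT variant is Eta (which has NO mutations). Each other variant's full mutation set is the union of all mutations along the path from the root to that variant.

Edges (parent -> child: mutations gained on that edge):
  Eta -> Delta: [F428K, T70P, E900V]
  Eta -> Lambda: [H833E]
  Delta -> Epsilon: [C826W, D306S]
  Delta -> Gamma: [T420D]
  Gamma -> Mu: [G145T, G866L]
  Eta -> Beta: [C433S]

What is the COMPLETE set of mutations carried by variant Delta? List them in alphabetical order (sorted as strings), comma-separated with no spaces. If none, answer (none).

Answer: E900V,F428K,T70P

Derivation:
At Eta: gained [] -> total []
At Delta: gained ['F428K', 'T70P', 'E900V'] -> total ['E900V', 'F428K', 'T70P']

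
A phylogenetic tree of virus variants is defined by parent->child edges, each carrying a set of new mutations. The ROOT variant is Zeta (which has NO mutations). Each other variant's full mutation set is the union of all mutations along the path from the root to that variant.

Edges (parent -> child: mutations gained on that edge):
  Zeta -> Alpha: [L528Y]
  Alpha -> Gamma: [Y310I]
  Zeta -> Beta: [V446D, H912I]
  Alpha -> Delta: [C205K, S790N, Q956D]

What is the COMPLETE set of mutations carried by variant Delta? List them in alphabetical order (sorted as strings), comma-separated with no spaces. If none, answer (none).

Answer: C205K,L528Y,Q956D,S790N

Derivation:
At Zeta: gained [] -> total []
At Alpha: gained ['L528Y'] -> total ['L528Y']
At Delta: gained ['C205K', 'S790N', 'Q956D'] -> total ['C205K', 'L528Y', 'Q956D', 'S790N']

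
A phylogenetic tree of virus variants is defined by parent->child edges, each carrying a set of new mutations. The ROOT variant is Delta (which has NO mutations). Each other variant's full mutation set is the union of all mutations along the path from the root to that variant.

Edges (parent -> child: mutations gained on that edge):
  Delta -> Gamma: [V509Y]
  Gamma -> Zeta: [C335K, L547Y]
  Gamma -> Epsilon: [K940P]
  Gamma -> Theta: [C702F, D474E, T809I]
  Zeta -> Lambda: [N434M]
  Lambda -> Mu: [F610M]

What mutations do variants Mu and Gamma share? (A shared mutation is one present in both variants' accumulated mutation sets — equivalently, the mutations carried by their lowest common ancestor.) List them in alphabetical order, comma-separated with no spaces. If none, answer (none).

Answer: V509Y

Derivation:
Accumulating mutations along path to Mu:
  At Delta: gained [] -> total []
  At Gamma: gained ['V509Y'] -> total ['V509Y']
  At Zeta: gained ['C335K', 'L547Y'] -> total ['C335K', 'L547Y', 'V509Y']
  At Lambda: gained ['N434M'] -> total ['C335K', 'L547Y', 'N434M', 'V509Y']
  At Mu: gained ['F610M'] -> total ['C335K', 'F610M', 'L547Y', 'N434M', 'V509Y']
Mutations(Mu) = ['C335K', 'F610M', 'L547Y', 'N434M', 'V509Y']
Accumulating mutations along path to Gamma:
  At Delta: gained [] -> total []
  At Gamma: gained ['V509Y'] -> total ['V509Y']
Mutations(Gamma) = ['V509Y']
Intersection: ['C335K', 'F610M', 'L547Y', 'N434M', 'V509Y'] ∩ ['V509Y'] = ['V509Y']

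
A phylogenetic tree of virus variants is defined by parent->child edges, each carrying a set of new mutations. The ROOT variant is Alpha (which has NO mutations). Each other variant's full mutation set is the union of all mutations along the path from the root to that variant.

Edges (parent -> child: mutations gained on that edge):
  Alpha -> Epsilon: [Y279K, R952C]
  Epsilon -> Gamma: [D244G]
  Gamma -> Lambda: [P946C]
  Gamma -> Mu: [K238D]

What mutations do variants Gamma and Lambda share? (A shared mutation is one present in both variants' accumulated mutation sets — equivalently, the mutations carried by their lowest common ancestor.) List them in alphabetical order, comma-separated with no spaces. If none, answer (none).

Answer: D244G,R952C,Y279K

Derivation:
Accumulating mutations along path to Gamma:
  At Alpha: gained [] -> total []
  At Epsilon: gained ['Y279K', 'R952C'] -> total ['R952C', 'Y279K']
  At Gamma: gained ['D244G'] -> total ['D244G', 'R952C', 'Y279K']
Mutations(Gamma) = ['D244G', 'R952C', 'Y279K']
Accumulating mutations along path to Lambda:
  At Alpha: gained [] -> total []
  At Epsilon: gained ['Y279K', 'R952C'] -> total ['R952C', 'Y279K']
  At Gamma: gained ['D244G'] -> total ['D244G', 'R952C', 'Y279K']
  At Lambda: gained ['P946C'] -> total ['D244G', 'P946C', 'R952C', 'Y279K']
Mutations(Lambda) = ['D244G', 'P946C', 'R952C', 'Y279K']
Intersection: ['D244G', 'R952C', 'Y279K'] ∩ ['D244G', 'P946C', 'R952C', 'Y279K'] = ['D244G', 'R952C', 'Y279K']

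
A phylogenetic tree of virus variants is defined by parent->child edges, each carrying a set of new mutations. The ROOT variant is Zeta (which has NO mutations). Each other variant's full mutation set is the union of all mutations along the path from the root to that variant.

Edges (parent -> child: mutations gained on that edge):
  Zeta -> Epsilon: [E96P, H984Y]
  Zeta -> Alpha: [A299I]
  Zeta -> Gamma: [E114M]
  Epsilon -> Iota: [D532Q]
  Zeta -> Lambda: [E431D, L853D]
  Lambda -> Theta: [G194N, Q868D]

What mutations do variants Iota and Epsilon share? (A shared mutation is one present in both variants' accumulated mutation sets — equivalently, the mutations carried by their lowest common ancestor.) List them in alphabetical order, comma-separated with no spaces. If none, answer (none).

Accumulating mutations along path to Iota:
  At Zeta: gained [] -> total []
  At Epsilon: gained ['E96P', 'H984Y'] -> total ['E96P', 'H984Y']
  At Iota: gained ['D532Q'] -> total ['D532Q', 'E96P', 'H984Y']
Mutations(Iota) = ['D532Q', 'E96P', 'H984Y']
Accumulating mutations along path to Epsilon:
  At Zeta: gained [] -> total []
  At Epsilon: gained ['E96P', 'H984Y'] -> total ['E96P', 'H984Y']
Mutations(Epsilon) = ['E96P', 'H984Y']
Intersection: ['D532Q', 'E96P', 'H984Y'] ∩ ['E96P', 'H984Y'] = ['E96P', 'H984Y']

Answer: E96P,H984Y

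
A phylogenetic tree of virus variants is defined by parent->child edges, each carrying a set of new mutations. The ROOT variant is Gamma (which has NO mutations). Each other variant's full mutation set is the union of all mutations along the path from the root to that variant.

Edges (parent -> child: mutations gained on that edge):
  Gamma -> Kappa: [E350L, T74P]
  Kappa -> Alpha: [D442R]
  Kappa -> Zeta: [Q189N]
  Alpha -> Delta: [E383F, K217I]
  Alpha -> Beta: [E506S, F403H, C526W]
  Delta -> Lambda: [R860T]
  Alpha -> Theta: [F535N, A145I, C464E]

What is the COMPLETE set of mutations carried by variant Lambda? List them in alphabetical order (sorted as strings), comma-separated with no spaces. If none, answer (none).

At Gamma: gained [] -> total []
At Kappa: gained ['E350L', 'T74P'] -> total ['E350L', 'T74P']
At Alpha: gained ['D442R'] -> total ['D442R', 'E350L', 'T74P']
At Delta: gained ['E383F', 'K217I'] -> total ['D442R', 'E350L', 'E383F', 'K217I', 'T74P']
At Lambda: gained ['R860T'] -> total ['D442R', 'E350L', 'E383F', 'K217I', 'R860T', 'T74P']

Answer: D442R,E350L,E383F,K217I,R860T,T74P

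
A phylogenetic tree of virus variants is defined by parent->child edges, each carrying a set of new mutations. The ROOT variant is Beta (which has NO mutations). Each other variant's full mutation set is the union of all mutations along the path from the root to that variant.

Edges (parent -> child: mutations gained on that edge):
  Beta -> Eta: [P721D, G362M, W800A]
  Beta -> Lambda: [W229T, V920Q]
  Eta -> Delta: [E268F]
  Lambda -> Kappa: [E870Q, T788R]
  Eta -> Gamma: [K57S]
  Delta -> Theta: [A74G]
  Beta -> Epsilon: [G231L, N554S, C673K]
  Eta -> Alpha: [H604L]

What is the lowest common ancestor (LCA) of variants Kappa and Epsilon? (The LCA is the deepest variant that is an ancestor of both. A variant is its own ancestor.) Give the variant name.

Answer: Beta

Derivation:
Path from root to Kappa: Beta -> Lambda -> Kappa
  ancestors of Kappa: {Beta, Lambda, Kappa}
Path from root to Epsilon: Beta -> Epsilon
  ancestors of Epsilon: {Beta, Epsilon}
Common ancestors: {Beta}
Walk up from Epsilon: Epsilon (not in ancestors of Kappa), Beta (in ancestors of Kappa)
Deepest common ancestor (LCA) = Beta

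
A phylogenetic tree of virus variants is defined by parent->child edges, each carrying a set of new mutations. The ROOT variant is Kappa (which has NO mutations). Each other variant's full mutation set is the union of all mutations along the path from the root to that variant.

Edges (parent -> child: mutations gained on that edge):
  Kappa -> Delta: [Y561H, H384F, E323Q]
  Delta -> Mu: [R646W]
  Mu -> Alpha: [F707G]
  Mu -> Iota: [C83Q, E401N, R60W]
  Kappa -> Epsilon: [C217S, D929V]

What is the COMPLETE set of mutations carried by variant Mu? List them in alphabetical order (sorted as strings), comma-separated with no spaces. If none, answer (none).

Answer: E323Q,H384F,R646W,Y561H

Derivation:
At Kappa: gained [] -> total []
At Delta: gained ['Y561H', 'H384F', 'E323Q'] -> total ['E323Q', 'H384F', 'Y561H']
At Mu: gained ['R646W'] -> total ['E323Q', 'H384F', 'R646W', 'Y561H']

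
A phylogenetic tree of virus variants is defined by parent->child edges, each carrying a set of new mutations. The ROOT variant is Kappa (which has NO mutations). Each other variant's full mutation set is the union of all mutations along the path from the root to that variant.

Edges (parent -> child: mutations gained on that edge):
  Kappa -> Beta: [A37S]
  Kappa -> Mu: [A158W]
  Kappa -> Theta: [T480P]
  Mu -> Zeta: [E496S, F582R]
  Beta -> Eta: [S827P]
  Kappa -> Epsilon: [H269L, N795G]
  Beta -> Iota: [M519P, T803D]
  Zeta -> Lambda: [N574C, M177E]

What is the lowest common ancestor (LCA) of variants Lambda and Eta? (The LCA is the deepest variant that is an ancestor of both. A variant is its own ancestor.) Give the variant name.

Answer: Kappa

Derivation:
Path from root to Lambda: Kappa -> Mu -> Zeta -> Lambda
  ancestors of Lambda: {Kappa, Mu, Zeta, Lambda}
Path from root to Eta: Kappa -> Beta -> Eta
  ancestors of Eta: {Kappa, Beta, Eta}
Common ancestors: {Kappa}
Walk up from Eta: Eta (not in ancestors of Lambda), Beta (not in ancestors of Lambda), Kappa (in ancestors of Lambda)
Deepest common ancestor (LCA) = Kappa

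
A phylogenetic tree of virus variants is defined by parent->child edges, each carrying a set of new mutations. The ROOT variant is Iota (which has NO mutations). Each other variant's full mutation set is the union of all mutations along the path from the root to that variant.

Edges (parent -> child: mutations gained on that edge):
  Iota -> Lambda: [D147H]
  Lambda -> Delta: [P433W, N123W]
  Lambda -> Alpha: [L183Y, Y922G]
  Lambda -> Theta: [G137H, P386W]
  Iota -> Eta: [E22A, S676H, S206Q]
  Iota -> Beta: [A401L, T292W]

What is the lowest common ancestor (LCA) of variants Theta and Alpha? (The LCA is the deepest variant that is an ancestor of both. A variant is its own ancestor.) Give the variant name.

Path from root to Theta: Iota -> Lambda -> Theta
  ancestors of Theta: {Iota, Lambda, Theta}
Path from root to Alpha: Iota -> Lambda -> Alpha
  ancestors of Alpha: {Iota, Lambda, Alpha}
Common ancestors: {Iota, Lambda}
Walk up from Alpha: Alpha (not in ancestors of Theta), Lambda (in ancestors of Theta), Iota (in ancestors of Theta)
Deepest common ancestor (LCA) = Lambda

Answer: Lambda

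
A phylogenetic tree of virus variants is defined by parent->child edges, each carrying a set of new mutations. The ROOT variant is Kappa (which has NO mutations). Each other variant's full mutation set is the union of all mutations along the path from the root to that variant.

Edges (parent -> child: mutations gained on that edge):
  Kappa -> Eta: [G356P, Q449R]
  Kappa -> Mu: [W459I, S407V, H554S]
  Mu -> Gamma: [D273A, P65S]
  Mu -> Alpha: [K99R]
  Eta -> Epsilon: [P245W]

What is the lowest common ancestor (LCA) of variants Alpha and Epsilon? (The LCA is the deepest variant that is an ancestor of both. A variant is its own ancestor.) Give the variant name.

Path from root to Alpha: Kappa -> Mu -> Alpha
  ancestors of Alpha: {Kappa, Mu, Alpha}
Path from root to Epsilon: Kappa -> Eta -> Epsilon
  ancestors of Epsilon: {Kappa, Eta, Epsilon}
Common ancestors: {Kappa}
Walk up from Epsilon: Epsilon (not in ancestors of Alpha), Eta (not in ancestors of Alpha), Kappa (in ancestors of Alpha)
Deepest common ancestor (LCA) = Kappa

Answer: Kappa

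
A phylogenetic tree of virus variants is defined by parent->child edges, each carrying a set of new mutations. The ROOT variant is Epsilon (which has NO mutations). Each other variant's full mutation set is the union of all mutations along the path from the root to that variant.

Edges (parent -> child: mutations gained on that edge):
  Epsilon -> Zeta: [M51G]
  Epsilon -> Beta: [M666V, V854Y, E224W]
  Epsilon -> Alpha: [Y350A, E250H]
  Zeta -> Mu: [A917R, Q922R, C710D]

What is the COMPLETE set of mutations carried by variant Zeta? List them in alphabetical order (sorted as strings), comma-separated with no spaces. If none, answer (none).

At Epsilon: gained [] -> total []
At Zeta: gained ['M51G'] -> total ['M51G']

Answer: M51G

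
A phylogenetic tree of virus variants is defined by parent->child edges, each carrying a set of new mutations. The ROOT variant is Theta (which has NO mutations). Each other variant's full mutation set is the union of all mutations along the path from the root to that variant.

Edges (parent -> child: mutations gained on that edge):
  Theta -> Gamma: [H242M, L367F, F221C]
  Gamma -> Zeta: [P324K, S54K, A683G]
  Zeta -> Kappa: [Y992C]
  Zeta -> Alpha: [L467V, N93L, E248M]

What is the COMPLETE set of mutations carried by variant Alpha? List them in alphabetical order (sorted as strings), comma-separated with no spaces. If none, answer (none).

At Theta: gained [] -> total []
At Gamma: gained ['H242M', 'L367F', 'F221C'] -> total ['F221C', 'H242M', 'L367F']
At Zeta: gained ['P324K', 'S54K', 'A683G'] -> total ['A683G', 'F221C', 'H242M', 'L367F', 'P324K', 'S54K']
At Alpha: gained ['L467V', 'N93L', 'E248M'] -> total ['A683G', 'E248M', 'F221C', 'H242M', 'L367F', 'L467V', 'N93L', 'P324K', 'S54K']

Answer: A683G,E248M,F221C,H242M,L367F,L467V,N93L,P324K,S54K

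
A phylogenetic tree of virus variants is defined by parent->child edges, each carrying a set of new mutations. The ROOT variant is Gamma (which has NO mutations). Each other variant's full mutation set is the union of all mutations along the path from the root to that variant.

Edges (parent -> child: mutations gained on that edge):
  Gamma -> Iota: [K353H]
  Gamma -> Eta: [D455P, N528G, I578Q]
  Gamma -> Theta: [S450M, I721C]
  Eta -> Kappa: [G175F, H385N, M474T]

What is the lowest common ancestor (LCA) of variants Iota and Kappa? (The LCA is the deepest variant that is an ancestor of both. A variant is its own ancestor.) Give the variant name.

Answer: Gamma

Derivation:
Path from root to Iota: Gamma -> Iota
  ancestors of Iota: {Gamma, Iota}
Path from root to Kappa: Gamma -> Eta -> Kappa
  ancestors of Kappa: {Gamma, Eta, Kappa}
Common ancestors: {Gamma}
Walk up from Kappa: Kappa (not in ancestors of Iota), Eta (not in ancestors of Iota), Gamma (in ancestors of Iota)
Deepest common ancestor (LCA) = Gamma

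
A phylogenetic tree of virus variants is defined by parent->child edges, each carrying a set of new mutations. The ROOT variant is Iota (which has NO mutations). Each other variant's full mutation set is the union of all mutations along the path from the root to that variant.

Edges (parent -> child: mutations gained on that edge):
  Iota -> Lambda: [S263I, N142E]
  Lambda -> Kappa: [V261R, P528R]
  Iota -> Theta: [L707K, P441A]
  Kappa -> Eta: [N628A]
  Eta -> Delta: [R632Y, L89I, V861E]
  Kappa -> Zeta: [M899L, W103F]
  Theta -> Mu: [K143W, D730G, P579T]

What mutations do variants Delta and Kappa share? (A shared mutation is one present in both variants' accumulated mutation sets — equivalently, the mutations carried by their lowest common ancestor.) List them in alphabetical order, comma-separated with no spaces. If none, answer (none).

Answer: N142E,P528R,S263I,V261R

Derivation:
Accumulating mutations along path to Delta:
  At Iota: gained [] -> total []
  At Lambda: gained ['S263I', 'N142E'] -> total ['N142E', 'S263I']
  At Kappa: gained ['V261R', 'P528R'] -> total ['N142E', 'P528R', 'S263I', 'V261R']
  At Eta: gained ['N628A'] -> total ['N142E', 'N628A', 'P528R', 'S263I', 'V261R']
  At Delta: gained ['R632Y', 'L89I', 'V861E'] -> total ['L89I', 'N142E', 'N628A', 'P528R', 'R632Y', 'S263I', 'V261R', 'V861E']
Mutations(Delta) = ['L89I', 'N142E', 'N628A', 'P528R', 'R632Y', 'S263I', 'V261R', 'V861E']
Accumulating mutations along path to Kappa:
  At Iota: gained [] -> total []
  At Lambda: gained ['S263I', 'N142E'] -> total ['N142E', 'S263I']
  At Kappa: gained ['V261R', 'P528R'] -> total ['N142E', 'P528R', 'S263I', 'V261R']
Mutations(Kappa) = ['N142E', 'P528R', 'S263I', 'V261R']
Intersection: ['L89I', 'N142E', 'N628A', 'P528R', 'R632Y', 'S263I', 'V261R', 'V861E'] ∩ ['N142E', 'P528R', 'S263I', 'V261R'] = ['N142E', 'P528R', 'S263I', 'V261R']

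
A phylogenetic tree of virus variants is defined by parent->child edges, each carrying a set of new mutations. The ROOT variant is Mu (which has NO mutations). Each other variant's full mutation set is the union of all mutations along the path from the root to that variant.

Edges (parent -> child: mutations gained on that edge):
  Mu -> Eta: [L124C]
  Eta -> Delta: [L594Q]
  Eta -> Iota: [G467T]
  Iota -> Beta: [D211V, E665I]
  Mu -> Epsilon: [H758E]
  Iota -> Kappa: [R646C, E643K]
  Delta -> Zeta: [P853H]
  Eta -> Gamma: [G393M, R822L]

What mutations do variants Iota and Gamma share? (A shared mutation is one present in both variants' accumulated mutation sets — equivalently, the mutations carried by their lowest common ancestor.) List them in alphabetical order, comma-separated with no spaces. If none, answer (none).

Answer: L124C

Derivation:
Accumulating mutations along path to Iota:
  At Mu: gained [] -> total []
  At Eta: gained ['L124C'] -> total ['L124C']
  At Iota: gained ['G467T'] -> total ['G467T', 'L124C']
Mutations(Iota) = ['G467T', 'L124C']
Accumulating mutations along path to Gamma:
  At Mu: gained [] -> total []
  At Eta: gained ['L124C'] -> total ['L124C']
  At Gamma: gained ['G393M', 'R822L'] -> total ['G393M', 'L124C', 'R822L']
Mutations(Gamma) = ['G393M', 'L124C', 'R822L']
Intersection: ['G467T', 'L124C'] ∩ ['G393M', 'L124C', 'R822L'] = ['L124C']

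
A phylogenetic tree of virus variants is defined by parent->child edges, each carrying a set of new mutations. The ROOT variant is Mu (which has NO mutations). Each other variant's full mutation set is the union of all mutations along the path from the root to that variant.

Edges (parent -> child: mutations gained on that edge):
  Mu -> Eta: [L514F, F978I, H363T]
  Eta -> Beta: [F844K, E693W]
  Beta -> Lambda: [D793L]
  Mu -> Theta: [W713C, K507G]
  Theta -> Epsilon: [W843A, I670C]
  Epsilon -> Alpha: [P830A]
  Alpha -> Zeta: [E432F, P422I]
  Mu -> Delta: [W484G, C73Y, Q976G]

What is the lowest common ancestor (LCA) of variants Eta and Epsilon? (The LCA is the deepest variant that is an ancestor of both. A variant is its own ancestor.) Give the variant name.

Answer: Mu

Derivation:
Path from root to Eta: Mu -> Eta
  ancestors of Eta: {Mu, Eta}
Path from root to Epsilon: Mu -> Theta -> Epsilon
  ancestors of Epsilon: {Mu, Theta, Epsilon}
Common ancestors: {Mu}
Walk up from Epsilon: Epsilon (not in ancestors of Eta), Theta (not in ancestors of Eta), Mu (in ancestors of Eta)
Deepest common ancestor (LCA) = Mu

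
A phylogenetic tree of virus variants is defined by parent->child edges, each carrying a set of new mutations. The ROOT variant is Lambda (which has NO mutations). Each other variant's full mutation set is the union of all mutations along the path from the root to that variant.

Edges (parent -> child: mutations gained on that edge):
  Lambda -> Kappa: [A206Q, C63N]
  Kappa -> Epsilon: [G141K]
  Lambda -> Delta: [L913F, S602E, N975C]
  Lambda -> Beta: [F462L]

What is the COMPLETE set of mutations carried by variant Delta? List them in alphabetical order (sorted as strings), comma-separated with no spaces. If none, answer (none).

Answer: L913F,N975C,S602E

Derivation:
At Lambda: gained [] -> total []
At Delta: gained ['L913F', 'S602E', 'N975C'] -> total ['L913F', 'N975C', 'S602E']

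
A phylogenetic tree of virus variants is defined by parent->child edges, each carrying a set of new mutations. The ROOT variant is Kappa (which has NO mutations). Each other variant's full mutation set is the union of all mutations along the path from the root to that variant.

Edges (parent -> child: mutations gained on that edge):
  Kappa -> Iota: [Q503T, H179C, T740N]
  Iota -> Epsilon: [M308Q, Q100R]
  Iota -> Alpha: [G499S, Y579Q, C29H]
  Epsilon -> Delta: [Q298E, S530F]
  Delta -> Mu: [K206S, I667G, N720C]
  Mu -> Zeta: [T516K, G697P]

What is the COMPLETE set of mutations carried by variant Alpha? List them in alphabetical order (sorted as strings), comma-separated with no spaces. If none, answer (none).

Answer: C29H,G499S,H179C,Q503T,T740N,Y579Q

Derivation:
At Kappa: gained [] -> total []
At Iota: gained ['Q503T', 'H179C', 'T740N'] -> total ['H179C', 'Q503T', 'T740N']
At Alpha: gained ['G499S', 'Y579Q', 'C29H'] -> total ['C29H', 'G499S', 'H179C', 'Q503T', 'T740N', 'Y579Q']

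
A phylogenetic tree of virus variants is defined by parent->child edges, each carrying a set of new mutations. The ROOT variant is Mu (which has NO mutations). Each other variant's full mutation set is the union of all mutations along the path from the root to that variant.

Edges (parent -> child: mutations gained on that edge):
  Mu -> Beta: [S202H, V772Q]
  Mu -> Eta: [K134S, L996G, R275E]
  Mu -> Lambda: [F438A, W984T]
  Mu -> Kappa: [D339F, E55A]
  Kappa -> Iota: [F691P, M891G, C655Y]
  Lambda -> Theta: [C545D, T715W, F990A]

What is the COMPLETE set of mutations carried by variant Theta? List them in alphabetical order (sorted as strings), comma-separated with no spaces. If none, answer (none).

Answer: C545D,F438A,F990A,T715W,W984T

Derivation:
At Mu: gained [] -> total []
At Lambda: gained ['F438A', 'W984T'] -> total ['F438A', 'W984T']
At Theta: gained ['C545D', 'T715W', 'F990A'] -> total ['C545D', 'F438A', 'F990A', 'T715W', 'W984T']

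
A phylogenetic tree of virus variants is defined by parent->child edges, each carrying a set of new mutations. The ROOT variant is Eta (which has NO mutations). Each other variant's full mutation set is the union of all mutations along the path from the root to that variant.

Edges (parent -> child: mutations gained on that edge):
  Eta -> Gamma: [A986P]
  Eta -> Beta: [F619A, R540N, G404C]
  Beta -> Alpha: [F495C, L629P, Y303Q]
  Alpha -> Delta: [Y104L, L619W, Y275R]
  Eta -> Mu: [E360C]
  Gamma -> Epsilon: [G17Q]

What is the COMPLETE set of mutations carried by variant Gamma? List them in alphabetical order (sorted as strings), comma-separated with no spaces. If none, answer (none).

At Eta: gained [] -> total []
At Gamma: gained ['A986P'] -> total ['A986P']

Answer: A986P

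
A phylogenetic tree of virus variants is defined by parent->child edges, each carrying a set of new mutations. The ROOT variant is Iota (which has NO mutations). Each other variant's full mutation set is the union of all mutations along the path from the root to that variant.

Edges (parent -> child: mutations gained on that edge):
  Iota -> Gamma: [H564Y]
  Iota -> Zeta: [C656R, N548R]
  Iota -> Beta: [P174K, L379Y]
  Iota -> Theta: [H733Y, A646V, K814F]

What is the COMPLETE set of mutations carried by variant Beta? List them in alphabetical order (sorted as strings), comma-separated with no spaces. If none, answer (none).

Answer: L379Y,P174K

Derivation:
At Iota: gained [] -> total []
At Beta: gained ['P174K', 'L379Y'] -> total ['L379Y', 'P174K']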